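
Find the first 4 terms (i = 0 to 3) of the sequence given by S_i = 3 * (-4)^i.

This is a geometric sequence.
i=0: S_0 = 3 * (-4)^0 = 3
i=1: S_1 = 3 * (-4)^1 = -12
i=2: S_2 = 3 * (-4)^2 = 48
i=3: S_3 = 3 * (-4)^3 = -192
The first 4 terms are: [3, -12, 48, -192]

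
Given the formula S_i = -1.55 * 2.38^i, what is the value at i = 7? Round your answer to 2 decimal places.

S_7 = -1.55 * 2.38^7 ≈ -1.55 * 432.5524 ≈ -670.46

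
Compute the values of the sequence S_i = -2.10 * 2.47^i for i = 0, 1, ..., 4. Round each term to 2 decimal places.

This is a geometric sequence.
i=0: S_0 = -2.1 * 2.47^0 = -2.1
i=1: S_1 = -2.1 * 2.47^1 ≈ -5.19
i=2: S_2 = -2.1 * 2.47^2 ≈ -12.81
i=3: S_3 = -2.1 * 2.47^3 ≈ -31.65
i=4: S_4 = -2.1 * 2.47^4 ≈ -78.16
The first 5 terms are: [-2.1, -5.19, -12.81, -31.65, -78.16]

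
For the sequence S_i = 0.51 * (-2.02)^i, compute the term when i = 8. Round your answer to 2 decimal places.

S_8 = 0.51 * (-2.02)^8 ≈ 0.51 * 277.2113 ≈ 141.38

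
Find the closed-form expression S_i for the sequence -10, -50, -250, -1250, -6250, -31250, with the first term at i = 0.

Check ratios: -50 / -10 = 5.0
Common ratio r = 5.
First term a = -10.
Formula: S_i = -10 * 5^i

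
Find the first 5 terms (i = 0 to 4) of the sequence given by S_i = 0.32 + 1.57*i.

This is an arithmetic sequence.
i=0: S_0 = 0.32 + 1.57*0 = 0.32
i=1: S_1 = 0.32 + 1.57*1 = 1.89
i=2: S_2 = 0.32 + 1.57*2 = 3.46
i=3: S_3 = 0.32 + 1.57*3 = 5.03
i=4: S_4 = 0.32 + 1.57*4 = 6.6
The first 5 terms are: [0.32, 1.89, 3.46, 5.03, 6.6]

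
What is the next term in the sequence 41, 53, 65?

Differences: 53 - 41 = 12
This is an arithmetic sequence with common difference d = 12.
Next term = 65 + 12 = 77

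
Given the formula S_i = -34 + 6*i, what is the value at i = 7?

S_7 = -34 + 6*7 = -34 + 42 = 8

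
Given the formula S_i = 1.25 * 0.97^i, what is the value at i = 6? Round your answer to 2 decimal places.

S_6 = 1.25 * 0.97^6 ≈ 1.25 * 0.833 ≈ 1.04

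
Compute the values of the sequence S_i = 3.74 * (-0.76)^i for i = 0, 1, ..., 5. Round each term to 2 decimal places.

This is a geometric sequence.
i=0: S_0 = 3.74 * (-0.76)^0 = 3.74
i=1: S_1 = 3.74 * (-0.76)^1 ≈ -2.84
i=2: S_2 = 3.74 * (-0.76)^2 ≈ 2.16
i=3: S_3 = 3.74 * (-0.76)^3 ≈ -1.64
i=4: S_4 = 3.74 * (-0.76)^4 ≈ 1.25
i=5: S_5 = 3.74 * (-0.76)^5 ≈ -0.95
The first 6 terms are: [3.74, -2.84, 2.16, -1.64, 1.25, -0.95]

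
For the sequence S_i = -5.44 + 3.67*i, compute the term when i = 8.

S_8 = -5.44 + 3.67*8 = -5.44 + 29.36 = 23.92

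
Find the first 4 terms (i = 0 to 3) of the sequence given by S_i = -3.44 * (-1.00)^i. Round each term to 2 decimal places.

This is a geometric sequence.
i=0: S_0 = -3.44 * (-1.0)^0 = -3.44
i=1: S_1 = -3.44 * (-1.0)^1 = 3.44
i=2: S_2 = -3.44 * (-1.0)^2 = -3.44
i=3: S_3 = -3.44 * (-1.0)^3 = 3.44
The first 4 terms are: [-3.44, 3.44, -3.44, 3.44]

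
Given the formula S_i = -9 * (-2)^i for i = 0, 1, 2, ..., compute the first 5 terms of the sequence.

This is a geometric sequence.
i=0: S_0 = -9 * (-2)^0 = -9
i=1: S_1 = -9 * (-2)^1 = 18
i=2: S_2 = -9 * (-2)^2 = -36
i=3: S_3 = -9 * (-2)^3 = 72
i=4: S_4 = -9 * (-2)^4 = -144
The first 5 terms are: [-9, 18, -36, 72, -144]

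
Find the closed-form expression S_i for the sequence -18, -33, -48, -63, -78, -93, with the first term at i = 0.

Check differences: -33 - -18 = -15
-48 - -33 = -15
Common difference d = -15.
First term a = -18.
Formula: S_i = -18 - 15*i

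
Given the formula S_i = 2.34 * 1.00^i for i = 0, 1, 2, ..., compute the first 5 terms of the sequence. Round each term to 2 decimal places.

This is a geometric sequence.
i=0: S_0 = 2.34 * 1.0^0 = 2.34
i=1: S_1 = 2.34 * 1.0^1 = 2.34
i=2: S_2 = 2.34 * 1.0^2 = 2.34
i=3: S_3 = 2.34 * 1.0^3 = 2.34
i=4: S_4 = 2.34 * 1.0^4 = 2.34
The first 5 terms are: [2.34, 2.34, 2.34, 2.34, 2.34]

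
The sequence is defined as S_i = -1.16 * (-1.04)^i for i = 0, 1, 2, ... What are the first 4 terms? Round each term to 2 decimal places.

This is a geometric sequence.
i=0: S_0 = -1.16 * (-1.04)^0 = -1.16
i=1: S_1 = -1.16 * (-1.04)^1 ≈ 1.21
i=2: S_2 = -1.16 * (-1.04)^2 ≈ -1.25
i=3: S_3 = -1.16 * (-1.04)^3 ≈ 1.3
The first 4 terms are: [-1.16, 1.21, -1.25, 1.3]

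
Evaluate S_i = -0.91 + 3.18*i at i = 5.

S_5 = -0.91 + 3.18*5 = -0.91 + 15.9 = 14.99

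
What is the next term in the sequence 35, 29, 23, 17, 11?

Differences: 29 - 35 = -6
This is an arithmetic sequence with common difference d = -6.
Next term = 11 + -6 = 5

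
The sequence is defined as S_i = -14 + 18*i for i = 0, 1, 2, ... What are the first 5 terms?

This is an arithmetic sequence.
i=0: S_0 = -14 + 18*0 = -14
i=1: S_1 = -14 + 18*1 = 4
i=2: S_2 = -14 + 18*2 = 22
i=3: S_3 = -14 + 18*3 = 40
i=4: S_4 = -14 + 18*4 = 58
The first 5 terms are: [-14, 4, 22, 40, 58]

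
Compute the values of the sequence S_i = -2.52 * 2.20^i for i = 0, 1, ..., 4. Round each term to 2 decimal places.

This is a geometric sequence.
i=0: S_0 = -2.52 * 2.2^0 = -2.52
i=1: S_1 = -2.52 * 2.2^1 ≈ -5.54
i=2: S_2 = -2.52 * 2.2^2 ≈ -12.2
i=3: S_3 = -2.52 * 2.2^3 ≈ -26.83
i=4: S_4 = -2.52 * 2.2^4 ≈ -59.03
The first 5 terms are: [-2.52, -5.54, -12.2, -26.83, -59.03]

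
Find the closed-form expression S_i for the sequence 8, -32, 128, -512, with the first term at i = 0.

Check ratios: -32 / 8 = -4.0
Common ratio r = -4.
First term a = 8.
Formula: S_i = 8 * (-4)^i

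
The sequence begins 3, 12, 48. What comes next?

Ratios: 12 / 3 = 4.0
This is a geometric sequence with common ratio r = 4.
Next term = 48 * 4 = 192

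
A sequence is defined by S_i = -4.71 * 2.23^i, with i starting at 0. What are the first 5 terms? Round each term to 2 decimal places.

This is a geometric sequence.
i=0: S_0 = -4.71 * 2.23^0 = -4.71
i=1: S_1 = -4.71 * 2.23^1 ≈ -10.5
i=2: S_2 = -4.71 * 2.23^2 ≈ -23.42
i=3: S_3 = -4.71 * 2.23^3 ≈ -52.23
i=4: S_4 = -4.71 * 2.23^4 ≈ -116.48
The first 5 terms are: [-4.71, -10.5, -23.42, -52.23, -116.48]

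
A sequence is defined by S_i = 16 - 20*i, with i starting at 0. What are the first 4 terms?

This is an arithmetic sequence.
i=0: S_0 = 16 + -20*0 = 16
i=1: S_1 = 16 + -20*1 = -4
i=2: S_2 = 16 + -20*2 = -24
i=3: S_3 = 16 + -20*3 = -44
The first 4 terms are: [16, -4, -24, -44]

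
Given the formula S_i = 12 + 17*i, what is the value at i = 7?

S_7 = 12 + 17*7 = 12 + 119 = 131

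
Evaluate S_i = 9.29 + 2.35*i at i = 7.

S_7 = 9.29 + 2.35*7 = 9.29 + 16.45 = 25.74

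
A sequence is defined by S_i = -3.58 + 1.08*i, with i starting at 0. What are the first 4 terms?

This is an arithmetic sequence.
i=0: S_0 = -3.58 + 1.08*0 = -3.58
i=1: S_1 = -3.58 + 1.08*1 = -2.5
i=2: S_2 = -3.58 + 1.08*2 = -1.42
i=3: S_3 = -3.58 + 1.08*3 = -0.34
The first 4 terms are: [-3.58, -2.5, -1.42, -0.34]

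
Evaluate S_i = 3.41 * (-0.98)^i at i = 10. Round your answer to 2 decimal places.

S_10 = 3.41 * (-0.98)^10 ≈ 3.41 * 0.8171 ≈ 2.79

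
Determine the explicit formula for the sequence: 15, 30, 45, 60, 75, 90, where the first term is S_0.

Check differences: 30 - 15 = 15
45 - 30 = 15
Common difference d = 15.
First term a = 15.
Formula: S_i = 15 + 15*i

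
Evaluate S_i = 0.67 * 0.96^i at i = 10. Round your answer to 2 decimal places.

S_10 = 0.67 * 0.96^10 ≈ 0.67 * 0.6648 ≈ 0.45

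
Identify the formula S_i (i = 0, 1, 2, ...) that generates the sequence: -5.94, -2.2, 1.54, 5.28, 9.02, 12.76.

Check differences: -2.2 - -5.94 = 3.74
1.54 - -2.2 = 3.74
Common difference d = 3.74.
First term a = -5.94.
Formula: S_i = -5.94 + 3.74*i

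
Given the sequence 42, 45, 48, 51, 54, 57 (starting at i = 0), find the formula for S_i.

Check differences: 45 - 42 = 3
48 - 45 = 3
Common difference d = 3.
First term a = 42.
Formula: S_i = 42 + 3*i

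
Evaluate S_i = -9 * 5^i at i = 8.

S_8 = -9 * 5^8 = -9 * 390625 = -3515625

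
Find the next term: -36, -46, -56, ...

Differences: -46 - -36 = -10
This is an arithmetic sequence with common difference d = -10.
Next term = -56 + -10 = -66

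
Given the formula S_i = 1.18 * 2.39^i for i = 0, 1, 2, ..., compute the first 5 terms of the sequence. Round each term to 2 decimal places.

This is a geometric sequence.
i=0: S_0 = 1.18 * 2.39^0 = 1.18
i=1: S_1 = 1.18 * 2.39^1 ≈ 2.82
i=2: S_2 = 1.18 * 2.39^2 ≈ 6.74
i=3: S_3 = 1.18 * 2.39^3 ≈ 16.11
i=4: S_4 = 1.18 * 2.39^4 ≈ 38.5
The first 5 terms are: [1.18, 2.82, 6.74, 16.11, 38.5]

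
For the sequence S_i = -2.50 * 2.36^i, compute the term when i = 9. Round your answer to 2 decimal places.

S_9 = -2.5 * 2.36^9 ≈ -2.5 * 2270.9524 ≈ -5677.38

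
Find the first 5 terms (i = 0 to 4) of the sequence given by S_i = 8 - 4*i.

This is an arithmetic sequence.
i=0: S_0 = 8 + -4*0 = 8
i=1: S_1 = 8 + -4*1 = 4
i=2: S_2 = 8 + -4*2 = 0
i=3: S_3 = 8 + -4*3 = -4
i=4: S_4 = 8 + -4*4 = -8
The first 5 terms are: [8, 4, 0, -4, -8]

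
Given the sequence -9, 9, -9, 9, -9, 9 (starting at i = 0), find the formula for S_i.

Check ratios: 9 / -9 = -1.0
Common ratio r = -1.
First term a = -9.
Formula: S_i = -9 * (-1)^i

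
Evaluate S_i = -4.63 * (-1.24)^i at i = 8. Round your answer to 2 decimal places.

S_8 = -4.63 * (-1.24)^8 ≈ -4.63 * 5.5895 ≈ -25.88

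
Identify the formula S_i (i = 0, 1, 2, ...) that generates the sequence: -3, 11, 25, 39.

Check differences: 11 - -3 = 14
25 - 11 = 14
Common difference d = 14.
First term a = -3.
Formula: S_i = -3 + 14*i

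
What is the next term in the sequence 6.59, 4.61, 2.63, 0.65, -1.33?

Differences: 4.61 - 6.59 = -1.98
This is an arithmetic sequence with common difference d = -1.98.
Next term = -1.33 + -1.98 = -3.31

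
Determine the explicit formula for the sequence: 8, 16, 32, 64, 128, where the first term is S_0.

Check ratios: 16 / 8 = 2.0
Common ratio r = 2.
First term a = 8.
Formula: S_i = 8 * 2^i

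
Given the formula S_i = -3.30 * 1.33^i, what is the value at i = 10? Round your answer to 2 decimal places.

S_10 = -3.3 * 1.33^10 ≈ -3.3 * 17.3187 ≈ -57.15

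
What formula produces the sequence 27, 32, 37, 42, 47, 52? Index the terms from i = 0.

Check differences: 32 - 27 = 5
37 - 32 = 5
Common difference d = 5.
First term a = 27.
Formula: S_i = 27 + 5*i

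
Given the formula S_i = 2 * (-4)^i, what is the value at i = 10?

S_10 = 2 * (-4)^10 = 2 * 1048576 = 2097152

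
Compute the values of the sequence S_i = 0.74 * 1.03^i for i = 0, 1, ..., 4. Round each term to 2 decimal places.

This is a geometric sequence.
i=0: S_0 = 0.74 * 1.03^0 = 0.74
i=1: S_1 = 0.74 * 1.03^1 ≈ 0.76
i=2: S_2 = 0.74 * 1.03^2 ≈ 0.79
i=3: S_3 = 0.74 * 1.03^3 ≈ 0.81
i=4: S_4 = 0.74 * 1.03^4 ≈ 0.83
The first 5 terms are: [0.74, 0.76, 0.79, 0.81, 0.83]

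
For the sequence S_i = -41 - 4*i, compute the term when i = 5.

S_5 = -41 + -4*5 = -41 + -20 = -61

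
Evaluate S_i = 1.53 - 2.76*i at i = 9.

S_9 = 1.53 + -2.76*9 = 1.53 + -24.84 = -23.31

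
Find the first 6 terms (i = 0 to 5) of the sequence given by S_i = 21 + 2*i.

This is an arithmetic sequence.
i=0: S_0 = 21 + 2*0 = 21
i=1: S_1 = 21 + 2*1 = 23
i=2: S_2 = 21 + 2*2 = 25
i=3: S_3 = 21 + 2*3 = 27
i=4: S_4 = 21 + 2*4 = 29
i=5: S_5 = 21 + 2*5 = 31
The first 6 terms are: [21, 23, 25, 27, 29, 31]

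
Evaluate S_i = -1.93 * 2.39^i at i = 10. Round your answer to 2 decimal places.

S_10 = -1.93 * 2.39^10 ≈ -1.93 * 6081.0561 ≈ -11736.44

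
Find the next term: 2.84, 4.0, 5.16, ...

Differences: 4.0 - 2.84 = 1.16
This is an arithmetic sequence with common difference d = 1.16.
Next term = 5.16 + 1.16 = 6.32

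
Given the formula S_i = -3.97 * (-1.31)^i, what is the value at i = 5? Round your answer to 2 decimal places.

S_5 = -3.97 * (-1.31)^5 ≈ -3.97 * -3.8579 ≈ 15.32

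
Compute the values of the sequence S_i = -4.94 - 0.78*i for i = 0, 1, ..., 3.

This is an arithmetic sequence.
i=0: S_0 = -4.94 + -0.78*0 = -4.94
i=1: S_1 = -4.94 + -0.78*1 = -5.72
i=2: S_2 = -4.94 + -0.78*2 = -6.5
i=3: S_3 = -4.94 + -0.78*3 = -7.28
The first 4 terms are: [-4.94, -5.72, -6.5, -7.28]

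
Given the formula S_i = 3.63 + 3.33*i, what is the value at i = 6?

S_6 = 3.63 + 3.33*6 = 3.63 + 19.98 = 23.61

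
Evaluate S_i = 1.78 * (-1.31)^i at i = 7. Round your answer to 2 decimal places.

S_7 = 1.78 * (-1.31)^7 ≈ 1.78 * -6.6206 ≈ -11.78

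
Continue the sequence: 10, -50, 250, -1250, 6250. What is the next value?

Ratios: -50 / 10 = -5.0
This is a geometric sequence with common ratio r = -5.
Next term = 6250 * -5 = -31250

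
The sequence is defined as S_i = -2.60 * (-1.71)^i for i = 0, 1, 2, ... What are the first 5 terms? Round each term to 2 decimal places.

This is a geometric sequence.
i=0: S_0 = -2.6 * (-1.71)^0 = -2.6
i=1: S_1 = -2.6 * (-1.71)^1 ≈ 4.45
i=2: S_2 = -2.6 * (-1.71)^2 ≈ -7.6
i=3: S_3 = -2.6 * (-1.71)^3 ≈ 13.0
i=4: S_4 = -2.6 * (-1.71)^4 ≈ -22.23
The first 5 terms are: [-2.6, 4.45, -7.6, 13.0, -22.23]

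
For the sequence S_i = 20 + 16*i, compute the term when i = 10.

S_10 = 20 + 16*10 = 20 + 160 = 180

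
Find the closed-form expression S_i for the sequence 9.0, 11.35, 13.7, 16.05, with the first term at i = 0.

Check differences: 11.35 - 9.0 = 2.35
13.7 - 11.35 = 2.35
Common difference d = 2.35.
First term a = 9.0.
Formula: S_i = 9.00 + 2.35*i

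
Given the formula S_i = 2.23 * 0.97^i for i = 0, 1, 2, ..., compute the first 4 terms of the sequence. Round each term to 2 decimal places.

This is a geometric sequence.
i=0: S_0 = 2.23 * 0.97^0 = 2.23
i=1: S_1 = 2.23 * 0.97^1 ≈ 2.16
i=2: S_2 = 2.23 * 0.97^2 ≈ 2.1
i=3: S_3 = 2.23 * 0.97^3 ≈ 2.04
The first 4 terms are: [2.23, 2.16, 2.1, 2.04]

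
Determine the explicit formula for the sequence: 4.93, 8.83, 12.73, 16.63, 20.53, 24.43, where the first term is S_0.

Check differences: 8.83 - 4.93 = 3.9
12.73 - 8.83 = 3.9
Common difference d = 3.9.
First term a = 4.93.
Formula: S_i = 4.93 + 3.90*i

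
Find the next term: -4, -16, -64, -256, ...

Ratios: -16 / -4 = 4.0
This is a geometric sequence with common ratio r = 4.
Next term = -256 * 4 = -1024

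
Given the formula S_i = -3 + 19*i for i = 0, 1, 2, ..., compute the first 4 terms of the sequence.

This is an arithmetic sequence.
i=0: S_0 = -3 + 19*0 = -3
i=1: S_1 = -3 + 19*1 = 16
i=2: S_2 = -3 + 19*2 = 35
i=3: S_3 = -3 + 19*3 = 54
The first 4 terms are: [-3, 16, 35, 54]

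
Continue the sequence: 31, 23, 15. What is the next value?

Differences: 23 - 31 = -8
This is an arithmetic sequence with common difference d = -8.
Next term = 15 + -8 = 7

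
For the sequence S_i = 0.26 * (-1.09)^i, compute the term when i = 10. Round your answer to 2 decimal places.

S_10 = 0.26 * (-1.09)^10 ≈ 0.26 * 2.3674 ≈ 0.62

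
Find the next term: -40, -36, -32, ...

Differences: -36 - -40 = 4
This is an arithmetic sequence with common difference d = 4.
Next term = -32 + 4 = -28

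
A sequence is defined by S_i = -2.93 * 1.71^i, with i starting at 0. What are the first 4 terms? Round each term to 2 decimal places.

This is a geometric sequence.
i=0: S_0 = -2.93 * 1.71^0 = -2.93
i=1: S_1 = -2.93 * 1.71^1 ≈ -5.01
i=2: S_2 = -2.93 * 1.71^2 ≈ -8.57
i=3: S_3 = -2.93 * 1.71^3 ≈ -14.65
The first 4 terms are: [-2.93, -5.01, -8.57, -14.65]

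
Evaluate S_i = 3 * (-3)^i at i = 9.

S_9 = 3 * (-3)^9 = 3 * -19683 = -59049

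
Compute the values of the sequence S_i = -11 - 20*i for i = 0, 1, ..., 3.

This is an arithmetic sequence.
i=0: S_0 = -11 + -20*0 = -11
i=1: S_1 = -11 + -20*1 = -31
i=2: S_2 = -11 + -20*2 = -51
i=3: S_3 = -11 + -20*3 = -71
The first 4 terms are: [-11, -31, -51, -71]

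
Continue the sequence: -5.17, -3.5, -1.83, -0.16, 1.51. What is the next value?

Differences: -3.5 - -5.17 = 1.67
This is an arithmetic sequence with common difference d = 1.67.
Next term = 1.51 + 1.67 = 3.18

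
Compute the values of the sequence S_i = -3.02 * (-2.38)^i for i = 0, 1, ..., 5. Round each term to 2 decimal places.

This is a geometric sequence.
i=0: S_0 = -3.02 * (-2.38)^0 = -3.02
i=1: S_1 = -3.02 * (-2.38)^1 ≈ 7.19
i=2: S_2 = -3.02 * (-2.38)^2 ≈ -17.11
i=3: S_3 = -3.02 * (-2.38)^3 ≈ 40.71
i=4: S_4 = -3.02 * (-2.38)^4 ≈ -96.9
i=5: S_5 = -3.02 * (-2.38)^5 ≈ 230.62
The first 6 terms are: [-3.02, 7.19, -17.11, 40.71, -96.9, 230.62]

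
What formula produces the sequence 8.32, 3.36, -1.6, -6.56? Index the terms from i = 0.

Check differences: 3.36 - 8.32 = -4.96
-1.6 - 3.36 = -4.96
Common difference d = -4.96.
First term a = 8.32.
Formula: S_i = 8.32 - 4.96*i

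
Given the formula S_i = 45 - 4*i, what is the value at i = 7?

S_7 = 45 + -4*7 = 45 + -28 = 17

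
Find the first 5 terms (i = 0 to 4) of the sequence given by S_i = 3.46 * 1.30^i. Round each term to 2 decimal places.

This is a geometric sequence.
i=0: S_0 = 3.46 * 1.3^0 = 3.46
i=1: S_1 = 3.46 * 1.3^1 ≈ 4.5
i=2: S_2 = 3.46 * 1.3^2 ≈ 5.85
i=3: S_3 = 3.46 * 1.3^3 ≈ 7.6
i=4: S_4 = 3.46 * 1.3^4 ≈ 9.88
The first 5 terms are: [3.46, 4.5, 5.85, 7.6, 9.88]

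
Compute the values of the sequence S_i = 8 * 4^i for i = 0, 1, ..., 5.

This is a geometric sequence.
i=0: S_0 = 8 * 4^0 = 8
i=1: S_1 = 8 * 4^1 = 32
i=2: S_2 = 8 * 4^2 = 128
i=3: S_3 = 8 * 4^3 = 512
i=4: S_4 = 8 * 4^4 = 2048
i=5: S_5 = 8 * 4^5 = 8192
The first 6 terms are: [8, 32, 128, 512, 2048, 8192]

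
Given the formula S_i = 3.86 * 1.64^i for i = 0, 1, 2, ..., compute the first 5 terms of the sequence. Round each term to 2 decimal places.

This is a geometric sequence.
i=0: S_0 = 3.86 * 1.64^0 = 3.86
i=1: S_1 = 3.86 * 1.64^1 ≈ 6.33
i=2: S_2 = 3.86 * 1.64^2 ≈ 10.38
i=3: S_3 = 3.86 * 1.64^3 ≈ 17.03
i=4: S_4 = 3.86 * 1.64^4 ≈ 27.92
The first 5 terms are: [3.86, 6.33, 10.38, 17.03, 27.92]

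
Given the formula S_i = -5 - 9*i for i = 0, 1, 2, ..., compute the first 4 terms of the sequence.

This is an arithmetic sequence.
i=0: S_0 = -5 + -9*0 = -5
i=1: S_1 = -5 + -9*1 = -14
i=2: S_2 = -5 + -9*2 = -23
i=3: S_3 = -5 + -9*3 = -32
The first 4 terms are: [-5, -14, -23, -32]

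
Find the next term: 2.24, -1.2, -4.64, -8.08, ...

Differences: -1.2 - 2.24 = -3.44
This is an arithmetic sequence with common difference d = -3.44.
Next term = -8.08 + -3.44 = -11.52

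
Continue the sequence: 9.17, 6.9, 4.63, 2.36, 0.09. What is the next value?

Differences: 6.9 - 9.17 = -2.27
This is an arithmetic sequence with common difference d = -2.27.
Next term = 0.09 + -2.27 = -2.18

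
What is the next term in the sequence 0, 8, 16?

Differences: 8 - 0 = 8
This is an arithmetic sequence with common difference d = 8.
Next term = 16 + 8 = 24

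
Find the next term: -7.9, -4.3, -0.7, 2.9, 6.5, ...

Differences: -4.3 - -7.9 = 3.6
This is an arithmetic sequence with common difference d = 3.6.
Next term = 6.5 + 3.6 = 10.1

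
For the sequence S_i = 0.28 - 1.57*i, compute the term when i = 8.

S_8 = 0.28 + -1.57*8 = 0.28 + -12.56 = -12.28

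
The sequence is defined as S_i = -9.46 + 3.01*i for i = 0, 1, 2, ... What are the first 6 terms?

This is an arithmetic sequence.
i=0: S_0 = -9.46 + 3.01*0 = -9.46
i=1: S_1 = -9.46 + 3.01*1 = -6.45
i=2: S_2 = -9.46 + 3.01*2 = -3.44
i=3: S_3 = -9.46 + 3.01*3 = -0.43
i=4: S_4 = -9.46 + 3.01*4 = 2.58
i=5: S_5 = -9.46 + 3.01*5 = 5.59
The first 6 terms are: [-9.46, -6.45, -3.44, -0.43, 2.58, 5.59]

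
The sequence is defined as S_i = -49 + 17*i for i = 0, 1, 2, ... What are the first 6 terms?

This is an arithmetic sequence.
i=0: S_0 = -49 + 17*0 = -49
i=1: S_1 = -49 + 17*1 = -32
i=2: S_2 = -49 + 17*2 = -15
i=3: S_3 = -49 + 17*3 = 2
i=4: S_4 = -49 + 17*4 = 19
i=5: S_5 = -49 + 17*5 = 36
The first 6 terms are: [-49, -32, -15, 2, 19, 36]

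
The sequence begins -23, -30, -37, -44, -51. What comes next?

Differences: -30 - -23 = -7
This is an arithmetic sequence with common difference d = -7.
Next term = -51 + -7 = -58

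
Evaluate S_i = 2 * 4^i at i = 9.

S_9 = 2 * 4^9 = 2 * 262144 = 524288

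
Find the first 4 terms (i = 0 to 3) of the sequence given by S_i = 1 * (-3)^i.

This is a geometric sequence.
i=0: S_0 = 1 * (-3)^0 = 1
i=1: S_1 = 1 * (-3)^1 = -3
i=2: S_2 = 1 * (-3)^2 = 9
i=3: S_3 = 1 * (-3)^3 = -27
The first 4 terms are: [1, -3, 9, -27]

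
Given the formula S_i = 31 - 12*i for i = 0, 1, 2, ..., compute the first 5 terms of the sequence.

This is an arithmetic sequence.
i=0: S_0 = 31 + -12*0 = 31
i=1: S_1 = 31 + -12*1 = 19
i=2: S_2 = 31 + -12*2 = 7
i=3: S_3 = 31 + -12*3 = -5
i=4: S_4 = 31 + -12*4 = -17
The first 5 terms are: [31, 19, 7, -5, -17]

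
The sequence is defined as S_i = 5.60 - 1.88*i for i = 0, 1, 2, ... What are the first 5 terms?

This is an arithmetic sequence.
i=0: S_0 = 5.6 + -1.88*0 = 5.6
i=1: S_1 = 5.6 + -1.88*1 = 3.72
i=2: S_2 = 5.6 + -1.88*2 = 1.84
i=3: S_3 = 5.6 + -1.88*3 = -0.04
i=4: S_4 = 5.6 + -1.88*4 = -1.92
The first 5 terms are: [5.6, 3.72, 1.84, -0.04, -1.92]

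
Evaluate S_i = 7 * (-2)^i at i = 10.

S_10 = 7 * (-2)^10 = 7 * 1024 = 7168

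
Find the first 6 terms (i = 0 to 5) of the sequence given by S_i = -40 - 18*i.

This is an arithmetic sequence.
i=0: S_0 = -40 + -18*0 = -40
i=1: S_1 = -40 + -18*1 = -58
i=2: S_2 = -40 + -18*2 = -76
i=3: S_3 = -40 + -18*3 = -94
i=4: S_4 = -40 + -18*4 = -112
i=5: S_5 = -40 + -18*5 = -130
The first 6 terms are: [-40, -58, -76, -94, -112, -130]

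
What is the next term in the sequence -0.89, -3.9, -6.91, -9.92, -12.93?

Differences: -3.9 - -0.89 = -3.01
This is an arithmetic sequence with common difference d = -3.01.
Next term = -12.93 + -3.01 = -15.94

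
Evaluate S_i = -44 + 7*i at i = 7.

S_7 = -44 + 7*7 = -44 + 49 = 5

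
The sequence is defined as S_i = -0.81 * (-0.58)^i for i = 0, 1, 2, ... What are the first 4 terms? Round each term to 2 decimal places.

This is a geometric sequence.
i=0: S_0 = -0.81 * (-0.58)^0 = -0.81
i=1: S_1 = -0.81 * (-0.58)^1 ≈ 0.47
i=2: S_2 = -0.81 * (-0.58)^2 ≈ -0.27
i=3: S_3 = -0.81 * (-0.58)^3 ≈ 0.16
The first 4 terms are: [-0.81, 0.47, -0.27, 0.16]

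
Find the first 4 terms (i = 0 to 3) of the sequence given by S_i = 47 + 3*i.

This is an arithmetic sequence.
i=0: S_0 = 47 + 3*0 = 47
i=1: S_1 = 47 + 3*1 = 50
i=2: S_2 = 47 + 3*2 = 53
i=3: S_3 = 47 + 3*3 = 56
The first 4 terms are: [47, 50, 53, 56]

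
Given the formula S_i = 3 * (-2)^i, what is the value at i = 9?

S_9 = 3 * (-2)^9 = 3 * -512 = -1536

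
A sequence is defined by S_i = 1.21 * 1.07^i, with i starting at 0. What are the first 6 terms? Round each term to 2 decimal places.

This is a geometric sequence.
i=0: S_0 = 1.21 * 1.07^0 = 1.21
i=1: S_1 = 1.21 * 1.07^1 ≈ 1.29
i=2: S_2 = 1.21 * 1.07^2 ≈ 1.39
i=3: S_3 = 1.21 * 1.07^3 ≈ 1.48
i=4: S_4 = 1.21 * 1.07^4 ≈ 1.59
i=5: S_5 = 1.21 * 1.07^5 ≈ 1.7
The first 6 terms are: [1.21, 1.29, 1.39, 1.48, 1.59, 1.7]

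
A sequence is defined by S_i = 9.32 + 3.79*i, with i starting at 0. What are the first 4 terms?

This is an arithmetic sequence.
i=0: S_0 = 9.32 + 3.79*0 = 9.32
i=1: S_1 = 9.32 + 3.79*1 = 13.11
i=2: S_2 = 9.32 + 3.79*2 = 16.9
i=3: S_3 = 9.32 + 3.79*3 = 20.69
The first 4 terms are: [9.32, 13.11, 16.9, 20.69]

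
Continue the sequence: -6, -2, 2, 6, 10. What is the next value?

Differences: -2 - -6 = 4
This is an arithmetic sequence with common difference d = 4.
Next term = 10 + 4 = 14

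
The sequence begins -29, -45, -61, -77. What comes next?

Differences: -45 - -29 = -16
This is an arithmetic sequence with common difference d = -16.
Next term = -77 + -16 = -93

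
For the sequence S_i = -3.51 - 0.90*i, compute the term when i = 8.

S_8 = -3.51 + -0.9*8 = -3.51 + -7.2 = -10.71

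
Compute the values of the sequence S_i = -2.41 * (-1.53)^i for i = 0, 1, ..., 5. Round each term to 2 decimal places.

This is a geometric sequence.
i=0: S_0 = -2.41 * (-1.53)^0 = -2.41
i=1: S_1 = -2.41 * (-1.53)^1 ≈ 3.69
i=2: S_2 = -2.41 * (-1.53)^2 ≈ -5.64
i=3: S_3 = -2.41 * (-1.53)^3 ≈ 8.63
i=4: S_4 = -2.41 * (-1.53)^4 ≈ -13.21
i=5: S_5 = -2.41 * (-1.53)^5 ≈ 20.21
The first 6 terms are: [-2.41, 3.69, -5.64, 8.63, -13.21, 20.21]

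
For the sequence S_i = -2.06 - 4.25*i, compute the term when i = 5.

S_5 = -2.06 + -4.25*5 = -2.06 + -21.25 = -23.31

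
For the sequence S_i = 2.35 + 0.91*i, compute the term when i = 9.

S_9 = 2.35 + 0.91*9 = 2.35 + 8.19 = 10.54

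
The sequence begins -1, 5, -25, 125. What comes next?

Ratios: 5 / -1 = -5.0
This is a geometric sequence with common ratio r = -5.
Next term = 125 * -5 = -625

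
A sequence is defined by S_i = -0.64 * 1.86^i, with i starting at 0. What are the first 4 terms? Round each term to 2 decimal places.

This is a geometric sequence.
i=0: S_0 = -0.64 * 1.86^0 = -0.64
i=1: S_1 = -0.64 * 1.86^1 ≈ -1.19
i=2: S_2 = -0.64 * 1.86^2 ≈ -2.21
i=3: S_3 = -0.64 * 1.86^3 ≈ -4.12
The first 4 terms are: [-0.64, -1.19, -2.21, -4.12]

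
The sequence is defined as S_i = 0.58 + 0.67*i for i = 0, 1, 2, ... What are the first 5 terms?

This is an arithmetic sequence.
i=0: S_0 = 0.58 + 0.67*0 = 0.58
i=1: S_1 = 0.58 + 0.67*1 = 1.25
i=2: S_2 = 0.58 + 0.67*2 = 1.92
i=3: S_3 = 0.58 + 0.67*3 = 2.59
i=4: S_4 = 0.58 + 0.67*4 = 3.26
The first 5 terms are: [0.58, 1.25, 1.92, 2.59, 3.26]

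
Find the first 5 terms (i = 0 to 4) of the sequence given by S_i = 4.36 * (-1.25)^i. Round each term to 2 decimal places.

This is a geometric sequence.
i=0: S_0 = 4.36 * (-1.25)^0 = 4.36
i=1: S_1 = 4.36 * (-1.25)^1 = -5.45
i=2: S_2 = 4.36 * (-1.25)^2 ≈ 6.81
i=3: S_3 = 4.36 * (-1.25)^3 ≈ -8.52
i=4: S_4 = 4.36 * (-1.25)^4 ≈ 10.64
The first 5 terms are: [4.36, -5.45, 6.81, -8.52, 10.64]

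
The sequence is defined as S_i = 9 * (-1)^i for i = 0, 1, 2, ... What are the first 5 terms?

This is a geometric sequence.
i=0: S_0 = 9 * (-1)^0 = 9
i=1: S_1 = 9 * (-1)^1 = -9
i=2: S_2 = 9 * (-1)^2 = 9
i=3: S_3 = 9 * (-1)^3 = -9
i=4: S_4 = 9 * (-1)^4 = 9
The first 5 terms are: [9, -9, 9, -9, 9]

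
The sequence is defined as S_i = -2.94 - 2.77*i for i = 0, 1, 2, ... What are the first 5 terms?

This is an arithmetic sequence.
i=0: S_0 = -2.94 + -2.77*0 = -2.94
i=1: S_1 = -2.94 + -2.77*1 = -5.71
i=2: S_2 = -2.94 + -2.77*2 = -8.48
i=3: S_3 = -2.94 + -2.77*3 = -11.25
i=4: S_4 = -2.94 + -2.77*4 = -14.02
The first 5 terms are: [-2.94, -5.71, -8.48, -11.25, -14.02]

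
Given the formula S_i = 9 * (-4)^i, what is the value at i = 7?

S_7 = 9 * (-4)^7 = 9 * -16384 = -147456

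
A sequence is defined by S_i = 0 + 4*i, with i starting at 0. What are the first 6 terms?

This is an arithmetic sequence.
i=0: S_0 = 0 + 4*0 = 0
i=1: S_1 = 0 + 4*1 = 4
i=2: S_2 = 0 + 4*2 = 8
i=3: S_3 = 0 + 4*3 = 12
i=4: S_4 = 0 + 4*4 = 16
i=5: S_5 = 0 + 4*5 = 20
The first 6 terms are: [0, 4, 8, 12, 16, 20]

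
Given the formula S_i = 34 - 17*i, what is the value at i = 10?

S_10 = 34 + -17*10 = 34 + -170 = -136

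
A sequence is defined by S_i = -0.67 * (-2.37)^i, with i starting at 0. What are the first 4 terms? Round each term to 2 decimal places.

This is a geometric sequence.
i=0: S_0 = -0.67 * (-2.37)^0 = -0.67
i=1: S_1 = -0.67 * (-2.37)^1 ≈ 1.59
i=2: S_2 = -0.67 * (-2.37)^2 ≈ -3.76
i=3: S_3 = -0.67 * (-2.37)^3 ≈ 8.92
The first 4 terms are: [-0.67, 1.59, -3.76, 8.92]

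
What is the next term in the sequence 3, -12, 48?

Ratios: -12 / 3 = -4.0
This is a geometric sequence with common ratio r = -4.
Next term = 48 * -4 = -192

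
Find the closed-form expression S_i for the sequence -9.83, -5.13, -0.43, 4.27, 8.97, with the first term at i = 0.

Check differences: -5.13 - -9.83 = 4.7
-0.43 - -5.13 = 4.7
Common difference d = 4.7.
First term a = -9.83.
Formula: S_i = -9.83 + 4.70*i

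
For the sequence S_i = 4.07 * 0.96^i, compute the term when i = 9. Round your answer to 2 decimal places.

S_9 = 4.07 * 0.96^9 ≈ 4.07 * 0.6925 ≈ 2.82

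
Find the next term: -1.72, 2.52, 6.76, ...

Differences: 2.52 - -1.72 = 4.24
This is an arithmetic sequence with common difference d = 4.24.
Next term = 6.76 + 4.24 = 11.0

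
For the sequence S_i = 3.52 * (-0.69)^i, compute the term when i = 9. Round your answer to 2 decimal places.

S_9 = 3.52 * (-0.69)^9 ≈ 3.52 * -0.0355 ≈ -0.12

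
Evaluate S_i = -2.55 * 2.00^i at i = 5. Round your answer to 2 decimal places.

S_5 = -2.55 * 2.0^5 = -2.55 * 32 = -81.6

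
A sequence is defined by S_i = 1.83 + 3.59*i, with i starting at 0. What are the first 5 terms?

This is an arithmetic sequence.
i=0: S_0 = 1.83 + 3.59*0 = 1.83
i=1: S_1 = 1.83 + 3.59*1 = 5.42
i=2: S_2 = 1.83 + 3.59*2 = 9.01
i=3: S_3 = 1.83 + 3.59*3 = 12.6
i=4: S_4 = 1.83 + 3.59*4 = 16.19
The first 5 terms are: [1.83, 5.42, 9.01, 12.6, 16.19]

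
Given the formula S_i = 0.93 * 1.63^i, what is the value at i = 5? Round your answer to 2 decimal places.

S_5 = 0.93 * 1.63^5 ≈ 0.93 * 11.5064 ≈ 10.7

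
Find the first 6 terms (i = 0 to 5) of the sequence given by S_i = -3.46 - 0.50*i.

This is an arithmetic sequence.
i=0: S_0 = -3.46 + -0.5*0 = -3.46
i=1: S_1 = -3.46 + -0.5*1 = -3.96
i=2: S_2 = -3.46 + -0.5*2 = -4.46
i=3: S_3 = -3.46 + -0.5*3 = -4.96
i=4: S_4 = -3.46 + -0.5*4 = -5.46
i=5: S_5 = -3.46 + -0.5*5 = -5.96
The first 6 terms are: [-3.46, -3.96, -4.46, -4.96, -5.46, -5.96]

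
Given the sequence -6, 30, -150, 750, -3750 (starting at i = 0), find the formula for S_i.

Check ratios: 30 / -6 = -5.0
Common ratio r = -5.
First term a = -6.
Formula: S_i = -6 * (-5)^i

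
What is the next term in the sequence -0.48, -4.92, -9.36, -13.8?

Differences: -4.92 - -0.48 = -4.44
This is an arithmetic sequence with common difference d = -4.44.
Next term = -13.8 + -4.44 = -18.24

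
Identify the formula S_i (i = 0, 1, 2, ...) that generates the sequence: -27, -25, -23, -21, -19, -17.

Check differences: -25 - -27 = 2
-23 - -25 = 2
Common difference d = 2.
First term a = -27.
Formula: S_i = -27 + 2*i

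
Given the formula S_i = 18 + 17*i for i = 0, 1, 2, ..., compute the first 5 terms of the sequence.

This is an arithmetic sequence.
i=0: S_0 = 18 + 17*0 = 18
i=1: S_1 = 18 + 17*1 = 35
i=2: S_2 = 18 + 17*2 = 52
i=3: S_3 = 18 + 17*3 = 69
i=4: S_4 = 18 + 17*4 = 86
The first 5 terms are: [18, 35, 52, 69, 86]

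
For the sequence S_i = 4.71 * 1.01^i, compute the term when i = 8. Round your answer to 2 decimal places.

S_8 = 4.71 * 1.01^8 ≈ 4.71 * 1.0829 ≈ 5.1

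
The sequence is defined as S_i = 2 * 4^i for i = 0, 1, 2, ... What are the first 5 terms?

This is a geometric sequence.
i=0: S_0 = 2 * 4^0 = 2
i=1: S_1 = 2 * 4^1 = 8
i=2: S_2 = 2 * 4^2 = 32
i=3: S_3 = 2 * 4^3 = 128
i=4: S_4 = 2 * 4^4 = 512
The first 5 terms are: [2, 8, 32, 128, 512]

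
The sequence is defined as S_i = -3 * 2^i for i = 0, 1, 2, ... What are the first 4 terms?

This is a geometric sequence.
i=0: S_0 = -3 * 2^0 = -3
i=1: S_1 = -3 * 2^1 = -6
i=2: S_2 = -3 * 2^2 = -12
i=3: S_3 = -3 * 2^3 = -24
The first 4 terms are: [-3, -6, -12, -24]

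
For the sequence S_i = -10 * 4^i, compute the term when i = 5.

S_5 = -10 * 4^5 = -10 * 1024 = -10240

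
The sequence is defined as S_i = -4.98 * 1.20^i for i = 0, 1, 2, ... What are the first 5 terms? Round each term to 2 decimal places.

This is a geometric sequence.
i=0: S_0 = -4.98 * 1.2^0 = -4.98
i=1: S_1 = -4.98 * 1.2^1 ≈ -5.98
i=2: S_2 = -4.98 * 1.2^2 ≈ -7.17
i=3: S_3 = -4.98 * 1.2^3 ≈ -8.61
i=4: S_4 = -4.98 * 1.2^4 ≈ -10.33
The first 5 terms are: [-4.98, -5.98, -7.17, -8.61, -10.33]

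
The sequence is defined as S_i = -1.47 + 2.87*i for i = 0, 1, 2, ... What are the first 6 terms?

This is an arithmetic sequence.
i=0: S_0 = -1.47 + 2.87*0 = -1.47
i=1: S_1 = -1.47 + 2.87*1 = 1.4
i=2: S_2 = -1.47 + 2.87*2 = 4.27
i=3: S_3 = -1.47 + 2.87*3 = 7.14
i=4: S_4 = -1.47 + 2.87*4 = 10.01
i=5: S_5 = -1.47 + 2.87*5 = 12.88
The first 6 terms are: [-1.47, 1.4, 4.27, 7.14, 10.01, 12.88]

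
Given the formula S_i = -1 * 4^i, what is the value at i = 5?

S_5 = -1 * 4^5 = -1 * 1024 = -1024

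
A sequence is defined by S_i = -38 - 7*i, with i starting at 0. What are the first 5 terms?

This is an arithmetic sequence.
i=0: S_0 = -38 + -7*0 = -38
i=1: S_1 = -38 + -7*1 = -45
i=2: S_2 = -38 + -7*2 = -52
i=3: S_3 = -38 + -7*3 = -59
i=4: S_4 = -38 + -7*4 = -66
The first 5 terms are: [-38, -45, -52, -59, -66]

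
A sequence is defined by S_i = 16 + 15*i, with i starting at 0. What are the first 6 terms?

This is an arithmetic sequence.
i=0: S_0 = 16 + 15*0 = 16
i=1: S_1 = 16 + 15*1 = 31
i=2: S_2 = 16 + 15*2 = 46
i=3: S_3 = 16 + 15*3 = 61
i=4: S_4 = 16 + 15*4 = 76
i=5: S_5 = 16 + 15*5 = 91
The first 6 terms are: [16, 31, 46, 61, 76, 91]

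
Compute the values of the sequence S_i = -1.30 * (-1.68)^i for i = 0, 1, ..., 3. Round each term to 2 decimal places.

This is a geometric sequence.
i=0: S_0 = -1.3 * (-1.68)^0 = -1.3
i=1: S_1 = -1.3 * (-1.68)^1 ≈ 2.18
i=2: S_2 = -1.3 * (-1.68)^2 ≈ -3.67
i=3: S_3 = -1.3 * (-1.68)^3 ≈ 6.16
The first 4 terms are: [-1.3, 2.18, -3.67, 6.16]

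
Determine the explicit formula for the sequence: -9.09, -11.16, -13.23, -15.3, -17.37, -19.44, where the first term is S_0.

Check differences: -11.16 - -9.09 = -2.07
-13.23 - -11.16 = -2.07
Common difference d = -2.07.
First term a = -9.09.
Formula: S_i = -9.09 - 2.07*i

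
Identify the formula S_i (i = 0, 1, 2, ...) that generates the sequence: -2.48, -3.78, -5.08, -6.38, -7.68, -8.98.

Check differences: -3.78 - -2.48 = -1.3
-5.08 - -3.78 = -1.3
Common difference d = -1.3.
First term a = -2.48.
Formula: S_i = -2.48 - 1.30*i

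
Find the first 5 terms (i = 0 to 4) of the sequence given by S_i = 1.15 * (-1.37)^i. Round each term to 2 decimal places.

This is a geometric sequence.
i=0: S_0 = 1.15 * (-1.37)^0 = 1.15
i=1: S_1 = 1.15 * (-1.37)^1 ≈ -1.58
i=2: S_2 = 1.15 * (-1.37)^2 ≈ 2.16
i=3: S_3 = 1.15 * (-1.37)^3 ≈ -2.96
i=4: S_4 = 1.15 * (-1.37)^4 ≈ 4.05
The first 5 terms are: [1.15, -1.58, 2.16, -2.96, 4.05]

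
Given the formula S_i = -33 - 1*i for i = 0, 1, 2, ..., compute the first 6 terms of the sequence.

This is an arithmetic sequence.
i=0: S_0 = -33 + -1*0 = -33
i=1: S_1 = -33 + -1*1 = -34
i=2: S_2 = -33 + -1*2 = -35
i=3: S_3 = -33 + -1*3 = -36
i=4: S_4 = -33 + -1*4 = -37
i=5: S_5 = -33 + -1*5 = -38
The first 6 terms are: [-33, -34, -35, -36, -37, -38]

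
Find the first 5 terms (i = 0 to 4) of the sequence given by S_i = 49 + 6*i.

This is an arithmetic sequence.
i=0: S_0 = 49 + 6*0 = 49
i=1: S_1 = 49 + 6*1 = 55
i=2: S_2 = 49 + 6*2 = 61
i=3: S_3 = 49 + 6*3 = 67
i=4: S_4 = 49 + 6*4 = 73
The first 5 terms are: [49, 55, 61, 67, 73]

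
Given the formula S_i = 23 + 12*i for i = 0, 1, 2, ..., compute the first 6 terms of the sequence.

This is an arithmetic sequence.
i=0: S_0 = 23 + 12*0 = 23
i=1: S_1 = 23 + 12*1 = 35
i=2: S_2 = 23 + 12*2 = 47
i=3: S_3 = 23 + 12*3 = 59
i=4: S_4 = 23 + 12*4 = 71
i=5: S_5 = 23 + 12*5 = 83
The first 6 terms are: [23, 35, 47, 59, 71, 83]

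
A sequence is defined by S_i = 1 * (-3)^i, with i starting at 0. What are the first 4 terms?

This is a geometric sequence.
i=0: S_0 = 1 * (-3)^0 = 1
i=1: S_1 = 1 * (-3)^1 = -3
i=2: S_2 = 1 * (-3)^2 = 9
i=3: S_3 = 1 * (-3)^3 = -27
The first 4 terms are: [1, -3, 9, -27]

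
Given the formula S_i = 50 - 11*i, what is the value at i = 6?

S_6 = 50 + -11*6 = 50 + -66 = -16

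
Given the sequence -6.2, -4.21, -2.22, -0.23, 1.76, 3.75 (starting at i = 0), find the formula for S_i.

Check differences: -4.21 - -6.2 = 1.99
-2.22 - -4.21 = 1.99
Common difference d = 1.99.
First term a = -6.2.
Formula: S_i = -6.20 + 1.99*i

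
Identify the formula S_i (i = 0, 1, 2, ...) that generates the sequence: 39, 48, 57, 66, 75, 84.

Check differences: 48 - 39 = 9
57 - 48 = 9
Common difference d = 9.
First term a = 39.
Formula: S_i = 39 + 9*i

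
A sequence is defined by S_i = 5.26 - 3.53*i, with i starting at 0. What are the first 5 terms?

This is an arithmetic sequence.
i=0: S_0 = 5.26 + -3.53*0 = 5.26
i=1: S_1 = 5.26 + -3.53*1 = 1.73
i=2: S_2 = 5.26 + -3.53*2 = -1.8
i=3: S_3 = 5.26 + -3.53*3 = -5.33
i=4: S_4 = 5.26 + -3.53*4 = -8.86
The first 5 terms are: [5.26, 1.73, -1.8, -5.33, -8.86]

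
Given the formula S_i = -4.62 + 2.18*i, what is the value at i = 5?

S_5 = -4.62 + 2.18*5 = -4.62 + 10.9 = 6.28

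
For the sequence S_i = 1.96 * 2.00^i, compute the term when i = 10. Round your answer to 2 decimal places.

S_10 = 1.96 * 2.0^10 = 1.96 * 1024 = 2007.04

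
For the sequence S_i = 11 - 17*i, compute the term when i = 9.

S_9 = 11 + -17*9 = 11 + -153 = -142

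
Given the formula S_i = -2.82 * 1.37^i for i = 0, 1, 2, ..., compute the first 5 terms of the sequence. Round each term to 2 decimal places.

This is a geometric sequence.
i=0: S_0 = -2.82 * 1.37^0 = -2.82
i=1: S_1 = -2.82 * 1.37^1 ≈ -3.86
i=2: S_2 = -2.82 * 1.37^2 ≈ -5.29
i=3: S_3 = -2.82 * 1.37^3 ≈ -7.25
i=4: S_4 = -2.82 * 1.37^4 ≈ -9.93
The first 5 terms are: [-2.82, -3.86, -5.29, -7.25, -9.93]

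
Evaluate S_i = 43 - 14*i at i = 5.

S_5 = 43 + -14*5 = 43 + -70 = -27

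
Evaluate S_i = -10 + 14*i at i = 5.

S_5 = -10 + 14*5 = -10 + 70 = 60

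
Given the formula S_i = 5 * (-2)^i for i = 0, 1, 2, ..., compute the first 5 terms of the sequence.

This is a geometric sequence.
i=0: S_0 = 5 * (-2)^0 = 5
i=1: S_1 = 5 * (-2)^1 = -10
i=2: S_2 = 5 * (-2)^2 = 20
i=3: S_3 = 5 * (-2)^3 = -40
i=4: S_4 = 5 * (-2)^4 = 80
The first 5 terms are: [5, -10, 20, -40, 80]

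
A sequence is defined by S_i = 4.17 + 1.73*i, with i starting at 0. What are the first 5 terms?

This is an arithmetic sequence.
i=0: S_0 = 4.17 + 1.73*0 = 4.17
i=1: S_1 = 4.17 + 1.73*1 = 5.9
i=2: S_2 = 4.17 + 1.73*2 = 7.63
i=3: S_3 = 4.17 + 1.73*3 = 9.36
i=4: S_4 = 4.17 + 1.73*4 = 11.09
The first 5 terms are: [4.17, 5.9, 7.63, 9.36, 11.09]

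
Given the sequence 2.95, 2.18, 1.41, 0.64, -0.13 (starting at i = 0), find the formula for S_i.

Check differences: 2.18 - 2.95 = -0.77
1.41 - 2.18 = -0.77
Common difference d = -0.77.
First term a = 2.95.
Formula: S_i = 2.95 - 0.77*i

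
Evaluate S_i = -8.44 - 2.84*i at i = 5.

S_5 = -8.44 + -2.84*5 = -8.44 + -14.2 = -22.64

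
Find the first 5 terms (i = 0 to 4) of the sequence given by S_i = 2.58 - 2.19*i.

This is an arithmetic sequence.
i=0: S_0 = 2.58 + -2.19*0 = 2.58
i=1: S_1 = 2.58 + -2.19*1 = 0.39
i=2: S_2 = 2.58 + -2.19*2 = -1.8
i=3: S_3 = 2.58 + -2.19*3 = -3.99
i=4: S_4 = 2.58 + -2.19*4 = -6.18
The first 5 terms are: [2.58, 0.39, -1.8, -3.99, -6.18]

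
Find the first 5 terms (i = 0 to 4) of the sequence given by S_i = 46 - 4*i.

This is an arithmetic sequence.
i=0: S_0 = 46 + -4*0 = 46
i=1: S_1 = 46 + -4*1 = 42
i=2: S_2 = 46 + -4*2 = 38
i=3: S_3 = 46 + -4*3 = 34
i=4: S_4 = 46 + -4*4 = 30
The first 5 terms are: [46, 42, 38, 34, 30]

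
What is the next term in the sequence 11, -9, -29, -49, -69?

Differences: -9 - 11 = -20
This is an arithmetic sequence with common difference d = -20.
Next term = -69 + -20 = -89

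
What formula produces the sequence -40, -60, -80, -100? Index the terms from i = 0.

Check differences: -60 - -40 = -20
-80 - -60 = -20
Common difference d = -20.
First term a = -40.
Formula: S_i = -40 - 20*i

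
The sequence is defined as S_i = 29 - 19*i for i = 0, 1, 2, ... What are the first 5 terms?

This is an arithmetic sequence.
i=0: S_0 = 29 + -19*0 = 29
i=1: S_1 = 29 + -19*1 = 10
i=2: S_2 = 29 + -19*2 = -9
i=3: S_3 = 29 + -19*3 = -28
i=4: S_4 = 29 + -19*4 = -47
The first 5 terms are: [29, 10, -9, -28, -47]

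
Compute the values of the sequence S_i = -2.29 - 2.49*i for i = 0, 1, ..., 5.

This is an arithmetic sequence.
i=0: S_0 = -2.29 + -2.49*0 = -2.29
i=1: S_1 = -2.29 + -2.49*1 = -4.78
i=2: S_2 = -2.29 + -2.49*2 = -7.27
i=3: S_3 = -2.29 + -2.49*3 = -9.76
i=4: S_4 = -2.29 + -2.49*4 = -12.25
i=5: S_5 = -2.29 + -2.49*5 = -14.74
The first 6 terms are: [-2.29, -4.78, -7.27, -9.76, -12.25, -14.74]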